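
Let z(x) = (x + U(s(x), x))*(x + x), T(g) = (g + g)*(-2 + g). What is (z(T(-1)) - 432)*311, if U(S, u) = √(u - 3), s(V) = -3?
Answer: -111960 + 3732*√3 ≈ -1.0550e+5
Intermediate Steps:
T(g) = 2*g*(-2 + g) (T(g) = (2*g)*(-2 + g) = 2*g*(-2 + g))
U(S, u) = √(-3 + u)
z(x) = 2*x*(x + √(-3 + x)) (z(x) = (x + √(-3 + x))*(x + x) = (x + √(-3 + x))*(2*x) = 2*x*(x + √(-3 + x)))
(z(T(-1)) - 432)*311 = (2*(2*(-1)*(-2 - 1))*(2*(-1)*(-2 - 1) + √(-3 + 2*(-1)*(-2 - 1))) - 432)*311 = (2*(2*(-1)*(-3))*(2*(-1)*(-3) + √(-3 + 2*(-1)*(-3))) - 432)*311 = (2*6*(6 + √(-3 + 6)) - 432)*311 = (2*6*(6 + √3) - 432)*311 = ((72 + 12*√3) - 432)*311 = (-360 + 12*√3)*311 = -111960 + 3732*√3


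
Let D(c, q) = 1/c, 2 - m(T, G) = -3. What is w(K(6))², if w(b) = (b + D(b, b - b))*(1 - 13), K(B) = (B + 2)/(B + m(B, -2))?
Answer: 308025/484 ≈ 636.42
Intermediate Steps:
m(T, G) = 5 (m(T, G) = 2 - 1*(-3) = 2 + 3 = 5)
K(B) = (2 + B)/(5 + B) (K(B) = (B + 2)/(B + 5) = (2 + B)/(5 + B))
w(b) = -12*b - 12/b (w(b) = (b + 1/b)*(1 - 13) = (b + 1/b)*(-12) = -12*b - 12/b)
w(K(6))² = (-12*(2 + 6)/(5 + 6) - 12*(5 + 6)/(2 + 6))² = (-12*8/11 - 12/(8/11))² = (-12*8/11 - 12/((1/11)*8))² = (-12*8/11 - 12/8/11)² = (-96/11 - 12*11/8)² = (-96/11 - 33/2)² = (-555/22)² = 308025/484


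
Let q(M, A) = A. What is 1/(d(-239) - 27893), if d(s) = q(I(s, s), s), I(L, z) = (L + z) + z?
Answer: -1/28132 ≈ -3.5547e-5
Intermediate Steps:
I(L, z) = L + 2*z
d(s) = s
1/(d(-239) - 27893) = 1/(-239 - 27893) = 1/(-28132) = -1/28132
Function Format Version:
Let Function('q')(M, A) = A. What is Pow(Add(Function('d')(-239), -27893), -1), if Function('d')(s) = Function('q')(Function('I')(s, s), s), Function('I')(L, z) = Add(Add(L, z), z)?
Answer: Rational(-1, 28132) ≈ -3.5547e-5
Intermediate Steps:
Function('I')(L, z) = Add(L, Mul(2, z))
Function('d')(s) = s
Pow(Add(Function('d')(-239), -27893), -1) = Pow(Add(-239, -27893), -1) = Pow(-28132, -1) = Rational(-1, 28132)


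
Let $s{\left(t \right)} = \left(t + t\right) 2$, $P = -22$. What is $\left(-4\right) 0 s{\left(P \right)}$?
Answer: $0$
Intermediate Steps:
$s{\left(t \right)} = 4 t$ ($s{\left(t \right)} = 2 t 2 = 4 t$)
$\left(-4\right) 0 s{\left(P \right)} = \left(-4\right) 0 \cdot 4 \left(-22\right) = 0 \left(-88\right) = 0$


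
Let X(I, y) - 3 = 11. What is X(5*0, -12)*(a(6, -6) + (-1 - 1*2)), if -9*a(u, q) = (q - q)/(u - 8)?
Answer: -42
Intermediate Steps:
a(u, q) = 0 (a(u, q) = -(q - q)/(9*(u - 8)) = -0/(-8 + u) = -1/9*0 = 0)
X(I, y) = 14 (X(I, y) = 3 + 11 = 14)
X(5*0, -12)*(a(6, -6) + (-1 - 1*2)) = 14*(0 + (-1 - 1*2)) = 14*(0 + (-1 - 2)) = 14*(0 - 3) = 14*(-3) = -42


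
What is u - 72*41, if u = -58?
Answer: -3010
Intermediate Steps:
u - 72*41 = -58 - 72*41 = -58 - 2952 = -3010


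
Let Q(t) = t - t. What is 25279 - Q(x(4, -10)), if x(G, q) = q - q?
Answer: 25279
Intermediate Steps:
x(G, q) = 0
Q(t) = 0
25279 - Q(x(4, -10)) = 25279 - 1*0 = 25279 + 0 = 25279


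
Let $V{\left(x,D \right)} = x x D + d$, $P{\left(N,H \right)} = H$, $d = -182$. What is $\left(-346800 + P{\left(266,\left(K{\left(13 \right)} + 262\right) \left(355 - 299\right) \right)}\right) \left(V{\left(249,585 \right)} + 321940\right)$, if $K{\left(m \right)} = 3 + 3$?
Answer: $-12141046668656$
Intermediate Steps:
$K{\left(m \right)} = 6$
$V{\left(x,D \right)} = -182 + D x^{2}$ ($V{\left(x,D \right)} = x x D - 182 = x^{2} D - 182 = D x^{2} - 182 = -182 + D x^{2}$)
$\left(-346800 + P{\left(266,\left(K{\left(13 \right)} + 262\right) \left(355 - 299\right) \right)}\right) \left(V{\left(249,585 \right)} + 321940\right) = \left(-346800 + \left(6 + 262\right) \left(355 - 299\right)\right) \left(\left(-182 + 585 \cdot 249^{2}\right) + 321940\right) = \left(-346800 + 268 \cdot 56\right) \left(\left(-182 + 585 \cdot 62001\right) + 321940\right) = \left(-346800 + 15008\right) \left(\left(-182 + 36270585\right) + 321940\right) = - 331792 \left(36270403 + 321940\right) = \left(-331792\right) 36592343 = -12141046668656$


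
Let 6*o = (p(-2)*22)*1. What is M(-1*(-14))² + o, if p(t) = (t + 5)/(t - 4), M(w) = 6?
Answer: 205/6 ≈ 34.167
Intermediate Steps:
p(t) = (5 + t)/(-4 + t)
o = -11/6 (o = ((((5 - 2)/(-4 - 2))*22)*1)/6 = (((3/(-6))*22)*1)/6 = ((-⅙*3*22)*1)/6 = (-½*22*1)/6 = (-11*1)/6 = (⅙)*(-11) = -11/6 ≈ -1.8333)
M(-1*(-14))² + o = 6² - 11/6 = 36 - 11/6 = 205/6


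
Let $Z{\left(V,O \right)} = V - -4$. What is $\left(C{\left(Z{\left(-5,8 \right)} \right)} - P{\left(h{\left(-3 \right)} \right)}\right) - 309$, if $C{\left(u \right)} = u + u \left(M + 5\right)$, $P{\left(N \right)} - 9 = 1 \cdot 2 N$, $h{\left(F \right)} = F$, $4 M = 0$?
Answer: $-318$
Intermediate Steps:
$M = 0$ ($M = \frac{1}{4} \cdot 0 = 0$)
$Z{\left(V,O \right)} = 4 + V$ ($Z{\left(V,O \right)} = V + 4 = 4 + V$)
$P{\left(N \right)} = 9 + 2 N$ ($P{\left(N \right)} = 9 + 1 \cdot 2 N = 9 + 2 N$)
$C{\left(u \right)} = 6 u$ ($C{\left(u \right)} = u + u \left(0 + 5\right) = u + u 5 = u + 5 u = 6 u$)
$\left(C{\left(Z{\left(-5,8 \right)} \right)} - P{\left(h{\left(-3 \right)} \right)}\right) - 309 = \left(6 \left(4 - 5\right) - \left(9 + 2 \left(-3\right)\right)\right) - 309 = \left(6 \left(-1\right) - \left(9 - 6\right)\right) - 309 = \left(-6 - 3\right) - 309 = -9 - 309 = -318$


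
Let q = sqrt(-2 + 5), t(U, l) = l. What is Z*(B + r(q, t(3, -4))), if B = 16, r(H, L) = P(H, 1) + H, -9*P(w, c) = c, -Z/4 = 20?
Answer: -11440/9 - 80*sqrt(3) ≈ -1409.7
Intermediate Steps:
Z = -80 (Z = -4*20 = -80)
P(w, c) = -c/9
q = sqrt(3) ≈ 1.7320
r(H, L) = -1/9 + H (r(H, L) = -1/9*1 + H = -1/9 + H)
Z*(B + r(q, t(3, -4))) = -80*(16 + (-1/9 + sqrt(3))) = -80*(143/9 + sqrt(3)) = -11440/9 - 80*sqrt(3)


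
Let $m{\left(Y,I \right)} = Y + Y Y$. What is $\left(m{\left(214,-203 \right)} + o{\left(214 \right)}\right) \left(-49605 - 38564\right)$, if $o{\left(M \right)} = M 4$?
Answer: $-4132128354$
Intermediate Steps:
$m{\left(Y,I \right)} = Y + Y^{2}$
$o{\left(M \right)} = 4 M$
$\left(m{\left(214,-203 \right)} + o{\left(214 \right)}\right) \left(-49605 - 38564\right) = \left(214 \left(1 + 214\right) + 4 \cdot 214\right) \left(-49605 - 38564\right) = \left(214 \cdot 215 + 856\right) \left(-88169\right) = \left(46010 + 856\right) \left(-88169\right) = 46866 \left(-88169\right) = -4132128354$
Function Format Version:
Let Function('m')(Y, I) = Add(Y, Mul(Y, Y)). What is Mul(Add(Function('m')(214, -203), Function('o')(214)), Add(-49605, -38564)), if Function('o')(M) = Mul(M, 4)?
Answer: -4132128354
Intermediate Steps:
Function('m')(Y, I) = Add(Y, Pow(Y, 2))
Function('o')(M) = Mul(4, M)
Mul(Add(Function('m')(214, -203), Function('o')(214)), Add(-49605, -38564)) = Mul(Add(Mul(214, Add(1, 214)), Mul(4, 214)), Add(-49605, -38564)) = Mul(Add(Mul(214, 215), 856), -88169) = Mul(Add(46010, 856), -88169) = Mul(46866, -88169) = -4132128354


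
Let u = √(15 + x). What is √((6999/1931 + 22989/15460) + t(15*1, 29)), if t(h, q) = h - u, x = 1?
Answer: √3589721361997085/14926630 ≈ 4.0139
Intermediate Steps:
u = 4 (u = √(15 + 1) = √16 = 4)
t(h, q) = -4 + h (t(h, q) = h - 1*4 = h - 4 = -4 + h)
√((6999/1931 + 22989/15460) + t(15*1, 29)) = √((6999/1931 + 22989/15460) + (-4 + 15*1)) = √((6999*(1/1931) + 22989*(1/15460)) + (-4 + 15)) = √((6999/1931 + 22989/15460) + 11) = √(152596299/29853260 + 11) = √(480982159/29853260) = √3589721361997085/14926630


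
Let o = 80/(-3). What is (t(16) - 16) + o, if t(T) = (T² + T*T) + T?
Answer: 1456/3 ≈ 485.33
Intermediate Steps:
o = -80/3 (o = 80*(-⅓) = -80/3 ≈ -26.667)
t(T) = T + 2*T² (t(T) = (T² + T²) + T = 2*T² + T = T + 2*T²)
(t(16) - 16) + o = (16*(1 + 2*16) - 16) - 80/3 = (16*(1 + 32) - 16) - 80/3 = (16*33 - 16) - 80/3 = (528 - 16) - 80/3 = 512 - 80/3 = 1456/3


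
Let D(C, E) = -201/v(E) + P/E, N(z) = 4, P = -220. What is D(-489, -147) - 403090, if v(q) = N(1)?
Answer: -237045587/588 ≈ -4.0314e+5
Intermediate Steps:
v(q) = 4
D(C, E) = -201/4 - 220/E
D(-489, -147) - 403090 = (-201/4 - 220/(-147)) - 403090 = (-201/4 - 220*(-1/147)) - 403090 = (-201/4 + 220/147) - 403090 = -28667/588 - 403090 = -237045587/588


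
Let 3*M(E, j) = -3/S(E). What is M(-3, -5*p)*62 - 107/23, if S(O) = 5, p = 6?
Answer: -1961/115 ≈ -17.052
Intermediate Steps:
M(E, j) = -⅕ (M(E, j) = (-3/5)/3 = (-3*⅕)/3 = (⅓)*(-⅗) = -⅕)
M(-3, -5*p)*62 - 107/23 = -⅕*62 - 107/23 = -62/5 - 107*1/23 = -62/5 - 107/23 = -1961/115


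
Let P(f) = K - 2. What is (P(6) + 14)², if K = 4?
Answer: 256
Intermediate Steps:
P(f) = 2 (P(f) = 4 - 2 = 2)
(P(6) + 14)² = (2 + 14)² = 16² = 256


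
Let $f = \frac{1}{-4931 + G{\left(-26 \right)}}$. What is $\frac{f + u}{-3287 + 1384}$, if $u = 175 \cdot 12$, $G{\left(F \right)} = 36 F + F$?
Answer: $- \frac{12375299}{11214379} \approx -1.1035$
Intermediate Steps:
$G{\left(F \right)} = 37 F$
$u = 2100$
$f = - \frac{1}{5893}$ ($f = \frac{1}{-4931 + 37 \left(-26\right)} = \frac{1}{-4931 - 962} = \frac{1}{-5893} = - \frac{1}{5893} \approx -0.00016969$)
$\frac{f + u}{-3287 + 1384} = \frac{- \frac{1}{5893} + 2100}{-3287 + 1384} = \frac{12375299}{5893 \left(-1903\right)} = \frac{12375299}{5893} \left(- \frac{1}{1903}\right) = - \frac{12375299}{11214379}$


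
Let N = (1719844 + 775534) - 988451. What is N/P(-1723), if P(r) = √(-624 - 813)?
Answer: -502309*I*√1437/479 ≈ -39752.0*I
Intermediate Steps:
P(r) = I*√1437 (P(r) = √(-1437) = I*√1437)
N = 1506927 (N = 2495378 - 988451 = 1506927)
N/P(-1723) = 1506927/((I*√1437)) = 1506927*(-I*√1437/1437) = -502309*I*√1437/479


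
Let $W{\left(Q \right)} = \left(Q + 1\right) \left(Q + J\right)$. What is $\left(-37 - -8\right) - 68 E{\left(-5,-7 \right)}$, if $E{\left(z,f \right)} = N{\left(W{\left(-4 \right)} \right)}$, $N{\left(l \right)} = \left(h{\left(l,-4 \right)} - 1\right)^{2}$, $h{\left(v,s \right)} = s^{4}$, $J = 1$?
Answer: $-4421729$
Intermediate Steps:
$W{\left(Q \right)} = \left(1 + Q\right)^{2}$ ($W{\left(Q \right)} = \left(Q + 1\right) \left(Q + 1\right) = \left(1 + Q\right) \left(1 + Q\right) = \left(1 + Q\right)^{2}$)
$N{\left(l \right)} = 65025$ ($N{\left(l \right)} = \left(\left(-4\right)^{4} - 1\right)^{2} = \left(256 - 1\right)^{2} = 255^{2} = 65025$)
$E{\left(z,f \right)} = 65025$
$\left(-37 - -8\right) - 68 E{\left(-5,-7 \right)} = \left(-37 - -8\right) - 4421700 = \left(-37 + 8\right) - 4421700 = -29 - 4421700 = -4421729$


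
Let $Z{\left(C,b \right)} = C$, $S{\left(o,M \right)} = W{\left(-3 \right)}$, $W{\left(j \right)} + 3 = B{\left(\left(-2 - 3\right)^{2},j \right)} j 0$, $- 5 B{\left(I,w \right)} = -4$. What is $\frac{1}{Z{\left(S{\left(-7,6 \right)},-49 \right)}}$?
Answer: $- \frac{1}{3} \approx -0.33333$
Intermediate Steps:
$B{\left(I,w \right)} = \frac{4}{5}$ ($B{\left(I,w \right)} = \left(- \frac{1}{5}\right) \left(-4\right) = \frac{4}{5}$)
$W{\left(j \right)} = -3$ ($W{\left(j \right)} = -3 + \frac{4 j}{5} \cdot 0 = -3 + 0 = -3$)
$S{\left(o,M \right)} = -3$
$\frac{1}{Z{\left(S{\left(-7,6 \right)},-49 \right)}} = \frac{1}{-3} = - \frac{1}{3}$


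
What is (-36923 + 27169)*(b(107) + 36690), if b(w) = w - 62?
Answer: -358313190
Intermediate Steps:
b(w) = -62 + w
(-36923 + 27169)*(b(107) + 36690) = (-36923 + 27169)*((-62 + 107) + 36690) = -9754*(45 + 36690) = -9754*36735 = -358313190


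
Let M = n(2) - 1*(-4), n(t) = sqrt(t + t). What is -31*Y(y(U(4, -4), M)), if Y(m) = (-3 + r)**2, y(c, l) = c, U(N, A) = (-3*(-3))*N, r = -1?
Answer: -496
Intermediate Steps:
n(t) = sqrt(2)*sqrt(t) (n(t) = sqrt(2*t) = sqrt(2)*sqrt(t))
M = 6 (M = sqrt(2)*sqrt(2) - 1*(-4) = 2 + 4 = 6)
U(N, A) = 9*N
Y(m) = 16 (Y(m) = (-3 - 1)**2 = (-4)**2 = 16)
-31*Y(y(U(4, -4), M)) = -31*16 = -496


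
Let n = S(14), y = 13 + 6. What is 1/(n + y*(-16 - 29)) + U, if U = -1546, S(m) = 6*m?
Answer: -1191967/771 ≈ -1546.0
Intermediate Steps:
y = 19
n = 84 (n = 6*14 = 84)
1/(n + y*(-16 - 29)) + U = 1/(84 + 19*(-16 - 29)) - 1546 = 1/(84 + 19*(-45)) - 1546 = 1/(84 - 855) - 1546 = 1/(-771) - 1546 = -1/771 - 1546 = -1191967/771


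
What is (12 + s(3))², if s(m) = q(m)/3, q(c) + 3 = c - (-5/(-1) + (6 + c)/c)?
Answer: 784/9 ≈ 87.111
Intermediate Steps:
q(c) = -8 + c - (6 + c)/c (q(c) = -3 + (c - (-5/(-1) + (6 + c)/c)) = -3 + (c - (-5*(-1) + (6 + c)/c)) = -3 + (c - (5 + (6 + c)/c)) = -3 + (c + (-5 - (6 + c)/c)) = -3 + (-5 + c - (6 + c)/c) = -8 + c - (6 + c)/c)
s(m) = -3 - 2/m + m/3 (s(m) = (-9 + m - 6/m)/3 = (-9 + m - 6/m)*(⅓) = -3 - 2/m + m/3)
(12 + s(3))² = (12 + (-3 - 2/3 + (⅓)*3))² = (12 + (-3 - 2*⅓ + 1))² = (12 + (-3 - ⅔ + 1))² = (12 - 8/3)² = (28/3)² = 784/9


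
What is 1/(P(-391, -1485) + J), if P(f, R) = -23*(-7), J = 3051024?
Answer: 1/3051185 ≈ 3.2774e-7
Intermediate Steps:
P(f, R) = 161
1/(P(-391, -1485) + J) = 1/(161 + 3051024) = 1/3051185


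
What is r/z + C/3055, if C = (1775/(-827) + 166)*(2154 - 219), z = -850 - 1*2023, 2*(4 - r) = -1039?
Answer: 23138318535/223341274 ≈ 103.60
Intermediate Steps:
r = 1047/2 (r = 4 - ½*(-1039) = 4 + 1039/2 = 1047/2 ≈ 523.50)
z = -2873 (z = -850 - 2023 = -2873)
C = 262206045/827 (C = (1775*(-1/827) + 166)*1935 = (-1775/827 + 166)*1935 = (135507/827)*1935 = 262206045/827 ≈ 3.1706e+5)
r/z + C/3055 = (1047/2)/(-2873) + (262206045/827)/3055 = (1047/2)*(-1/2873) + (262206045/827)*(1/3055) = -1047/5746 + 52441209/505297 = 23138318535/223341274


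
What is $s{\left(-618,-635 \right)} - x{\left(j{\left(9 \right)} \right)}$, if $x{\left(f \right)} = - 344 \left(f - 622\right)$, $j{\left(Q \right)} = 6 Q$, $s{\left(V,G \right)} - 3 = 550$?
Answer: $-194839$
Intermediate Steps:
$s{\left(V,G \right)} = 553$ ($s{\left(V,G \right)} = 3 + 550 = 553$)
$x{\left(f \right)} = 213968 - 344 f$ ($x{\left(f \right)} = - 344 \left(-622 + f\right) = 213968 - 344 f$)
$s{\left(-618,-635 \right)} - x{\left(j{\left(9 \right)} \right)} = 553 - \left(213968 - 344 \cdot 6 \cdot 9\right) = 553 - \left(213968 - 18576\right) = 553 - 195392 = -194839$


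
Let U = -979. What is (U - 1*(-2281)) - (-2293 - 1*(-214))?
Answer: 3381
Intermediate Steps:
(U - 1*(-2281)) - (-2293 - 1*(-214)) = (-979 - 1*(-2281)) - (-2293 - 1*(-214)) = (-979 + 2281) - (-2293 + 214) = 1302 - 1*(-2079) = 1302 + 2079 = 3381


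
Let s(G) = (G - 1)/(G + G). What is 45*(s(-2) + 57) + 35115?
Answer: 150855/4 ≈ 37714.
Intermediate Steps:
s(G) = (-1 + G)/(2*G) (s(G) = (-1 + G)/((2*G)) = (-1 + G)*(1/(2*G)) = (-1 + G)/(2*G))
45*(s(-2) + 57) + 35115 = 45*((½)*(-1 - 2)/(-2) + 57) + 35115 = 45*((½)*(-½)*(-3) + 57) + 35115 = 45*(¾ + 57) + 35115 = 45*(231/4) + 35115 = 10395/4 + 35115 = 150855/4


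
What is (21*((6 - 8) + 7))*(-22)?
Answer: -2310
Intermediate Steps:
(21*((6 - 8) + 7))*(-22) = (21*(-2 + 7))*(-22) = (21*5)*(-22) = 105*(-22) = -2310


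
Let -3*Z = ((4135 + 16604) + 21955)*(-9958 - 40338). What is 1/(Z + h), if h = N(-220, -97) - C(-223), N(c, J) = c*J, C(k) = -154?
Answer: 3/2147401906 ≈ 1.3970e-9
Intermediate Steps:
N(c, J) = J*c
h = 21494 (h = -97*(-220) - 1*(-154) = 21340 + 154 = 21494)
Z = 2147337424/3 (Z = -((4135 + 16604) + 21955)*(-9958 - 40338)/3 = -(20739 + 21955)*(-50296)/3 = -42694*(-50296)/3 = -⅓*(-2147337424) = 2147337424/3 ≈ 7.1578e+8)
1/(Z + h) = 1/(2147337424/3 + 21494) = 1/(2147401906/3) = 3/2147401906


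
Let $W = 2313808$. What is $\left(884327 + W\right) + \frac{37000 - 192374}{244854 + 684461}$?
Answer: $\frac{2972074672151}{929315} \approx 3.1981 \cdot 10^{6}$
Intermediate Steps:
$\left(884327 + W\right) + \frac{37000 - 192374}{244854 + 684461} = \left(884327 + 2313808\right) + \frac{37000 - 192374}{244854 + 684461} = 3198135 - \frac{155374}{929315} = \frac{2972074672151}{929315}$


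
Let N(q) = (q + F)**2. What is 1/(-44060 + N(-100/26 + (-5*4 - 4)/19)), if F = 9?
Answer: -61009/2687133019 ≈ -2.2704e-5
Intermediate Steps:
N(q) = (9 + q)**2 (N(q) = (q + 9)**2 = (9 + q)**2)
1/(-44060 + N(-100/26 + (-5*4 - 4)/19)) = 1/(-44060 + (9 + (-100/26 + (-5*4 - 4)/19))**2) = 1/(-44060 + (9 + (-100*1/26 + (-20 - 4)*(1/19)))**2) = 1/(-44060 + (9 + (-50/13 - 24*1/19))**2) = 1/(-44060 + (9 + (-50/13 - 24/19))**2) = 1/(-44060 + (9 - 1262/247)**2) = 1/(-44060 + (961/247)**2) = 1/(-44060 + 923521/61009) = 1/(-2687133019/61009) = -61009/2687133019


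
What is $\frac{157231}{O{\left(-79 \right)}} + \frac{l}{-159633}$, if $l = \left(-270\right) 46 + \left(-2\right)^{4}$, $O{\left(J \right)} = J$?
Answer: $- \frac{25098276307}{12611007} \approx -1990.2$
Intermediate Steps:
$l = -12404$ ($l = -12420 + 16 = -12404$)
$\frac{157231}{O{\left(-79 \right)}} + \frac{l}{-159633} = \frac{157231}{-79} - \frac{12404}{-159633} = 157231 \left(- \frac{1}{79}\right) - - \frac{12404}{159633} = - \frac{157231}{79} + \frac{12404}{159633} = - \frac{25098276307}{12611007}$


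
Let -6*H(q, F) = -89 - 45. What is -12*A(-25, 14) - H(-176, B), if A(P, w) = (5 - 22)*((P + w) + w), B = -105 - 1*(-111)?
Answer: 1769/3 ≈ 589.67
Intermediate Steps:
B = 6 (B = -105 + 111 = 6)
H(q, F) = 67/3 (H(q, F) = -(-89 - 45)/6 = -⅙*(-134) = 67/3)
A(P, w) = -34*w - 17*P (A(P, w) = -17*(P + 2*w) = -34*w - 17*P)
-12*A(-25, 14) - H(-176, B) = -12*(-34*14 - 17*(-25)) - 1*67/3 = -12*(-476 + 425) - 67/3 = -12*(-51) - 67/3 = 612 - 67/3 = 1769/3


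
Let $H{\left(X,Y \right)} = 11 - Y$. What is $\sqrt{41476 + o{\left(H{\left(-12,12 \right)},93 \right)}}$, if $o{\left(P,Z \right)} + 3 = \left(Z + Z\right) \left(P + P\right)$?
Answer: $\sqrt{41101} \approx 202.73$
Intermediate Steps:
$o{\left(P,Z \right)} = -3 + 4 P Z$ ($o{\left(P,Z \right)} = -3 + \left(Z + Z\right) \left(P + P\right) = -3 + 2 Z 2 P = -3 + 4 P Z$)
$\sqrt{41476 + o{\left(H{\left(-12,12 \right)},93 \right)}} = \sqrt{41476 + \left(-3 + 4 \left(11 - 12\right) 93\right)} = \sqrt{41476 + \left(-3 + 4 \left(-1\right) 93\right)} = \sqrt{41476 - 375} = \sqrt{41101}$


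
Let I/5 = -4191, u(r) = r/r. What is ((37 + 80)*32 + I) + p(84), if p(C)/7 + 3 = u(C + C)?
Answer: -17225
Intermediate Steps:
u(r) = 1
p(C) = -14 (p(C) = -21 + 7*1 = -21 + 7 = -14)
I = -20955 (I = 5*(-4191) = -20955)
((37 + 80)*32 + I) + p(84) = ((37 + 80)*32 - 20955) - 14 = (117*32 - 20955) - 14 = (3744 - 20955) - 14 = -17211 - 14 = -17225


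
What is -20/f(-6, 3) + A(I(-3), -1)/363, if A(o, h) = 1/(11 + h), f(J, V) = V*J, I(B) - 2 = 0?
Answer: 12103/10890 ≈ 1.1114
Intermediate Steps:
I(B) = 2 (I(B) = 2 + 0 = 2)
f(J, V) = J*V
-20/f(-6, 3) + A(I(-3), -1)/363 = -20/((-6*3)) + 1/((11 - 1)*363) = -20/(-18) + (1/363)/10 = -20*(-1/18) + (⅒)*(1/363) = 10/9 + 1/3630 = 12103/10890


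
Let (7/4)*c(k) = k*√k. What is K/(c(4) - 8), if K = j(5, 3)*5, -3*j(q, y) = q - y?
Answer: 35/36 ≈ 0.97222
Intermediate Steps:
j(q, y) = -q/3 + y/3 (j(q, y) = -(q - y)/3 = -q/3 + y/3)
c(k) = 4*k^(3/2)/7 (c(k) = 4*(k*√k)/7 = 4*k^(3/2)/7)
K = -10/3 (K = (-⅓*5 + (⅓)*3)*5 = (-5/3 + 1)*5 = -⅔*5 = -10/3 ≈ -3.3333)
K/(c(4) - 8) = -10/(3*(4*4^(3/2)/7 - 8)) = -10/(3*((4/7)*8 - 8)) = -10/(3*(32/7 - 8)) = -10/(3*(-24/7)) = -10/3*(-7/24) = 35/36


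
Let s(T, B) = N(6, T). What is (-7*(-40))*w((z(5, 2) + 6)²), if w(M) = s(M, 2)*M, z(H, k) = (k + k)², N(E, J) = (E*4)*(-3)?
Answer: -9757440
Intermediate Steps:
N(E, J) = -12*E (N(E, J) = (4*E)*(-3) = -12*E)
s(T, B) = -72 (s(T, B) = -12*6 = -72)
z(H, k) = 4*k² (z(H, k) = (2*k)² = 4*k²)
w(M) = -72*M
(-7*(-40))*w((z(5, 2) + 6)²) = (-7*(-40))*(-72*(4*2² + 6)²) = 280*(-72*(4*4 + 6)²) = 280*(-72*(16 + 6)²) = 280*(-72*22²) = 280*(-72*484) = 280*(-34848) = -9757440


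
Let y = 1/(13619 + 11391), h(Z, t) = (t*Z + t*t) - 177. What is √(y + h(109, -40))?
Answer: I*√1837093768690/25010 ≈ 54.194*I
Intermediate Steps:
h(Z, t) = -177 + t² + Z*t (h(Z, t) = (Z*t + t²) - 177 = (t² + Z*t) - 177 = -177 + t² + Z*t)
y = 1/25010 ≈ 3.9984e-5
√(y + h(109, -40)) = √(1/25010 + (-177 + (-40)² + 109*(-40))) = √(1/25010 + (-177 + 1600 - 4360)) = √(1/25010 - 2937) = √(-73454369/25010) = I*√1837093768690/25010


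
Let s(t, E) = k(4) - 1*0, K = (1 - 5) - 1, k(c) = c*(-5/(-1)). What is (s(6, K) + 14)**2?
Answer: 1156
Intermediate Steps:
k(c) = 5*c (k(c) = c*(-5*(-1)) = c*5 = 5*c)
K = -5 (K = -4 - 1 = -5)
s(t, E) = 20 (s(t, E) = 5*4 - 1*0 = 20 + 0 = 20)
(s(6, K) + 14)**2 = (20 + 14)**2 = 34**2 = 1156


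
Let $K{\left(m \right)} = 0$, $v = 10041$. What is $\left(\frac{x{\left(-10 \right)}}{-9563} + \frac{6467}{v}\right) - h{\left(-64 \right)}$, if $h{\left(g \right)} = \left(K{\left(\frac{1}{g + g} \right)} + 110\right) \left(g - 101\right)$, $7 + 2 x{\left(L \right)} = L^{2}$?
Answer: $\frac{3485724366929}{192044166} \approx 18151.0$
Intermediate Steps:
$x{\left(L \right)} = - \frac{7}{2} + \frac{L^{2}}{2}$
$h{\left(g \right)} = -11110 + 110 g$ ($h{\left(g \right)} = \left(0 + 110\right) \left(g - 101\right) = 110 \left(-101 + g\right) = -11110 + 110 g$)
$\left(\frac{x{\left(-10 \right)}}{-9563} + \frac{6467}{v}\right) - h{\left(-64 \right)} = \left(\frac{- \frac{7}{2} + \frac{\left(-10\right)^{2}}{2}}{-9563} + \frac{6467}{10041}\right) - \left(-11110 + 110 \left(-64\right)\right) = \left(\left(- \frac{7}{2} + \frac{1}{2} \cdot 100\right) \left(- \frac{1}{9563}\right) + 6467 \cdot \frac{1}{10041}\right) - \left(-11110 - 7040\right) = \left(\left(- \frac{7}{2} + 50\right) \left(- \frac{1}{9563}\right) + \frac{6467}{10041}\right) - -18150 = \left(\frac{93}{2} \left(- \frac{1}{9563}\right) + \frac{6467}{10041}\right) + 18150 = \left(- \frac{93}{19126} + \frac{6467}{10041}\right) + 18150 = \frac{122754029}{192044166} + 18150 = \frac{3485724366929}{192044166}$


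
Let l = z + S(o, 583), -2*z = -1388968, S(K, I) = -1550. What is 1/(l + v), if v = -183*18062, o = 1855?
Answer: -1/2612412 ≈ -3.8279e-7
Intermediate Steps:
z = 694484 (z = -½*(-1388968) = 694484)
v = -3305346
l = 692934 (l = 694484 - 1550 = 692934)
1/(l + v) = 1/(692934 - 3305346) = 1/(-2612412) = -1/2612412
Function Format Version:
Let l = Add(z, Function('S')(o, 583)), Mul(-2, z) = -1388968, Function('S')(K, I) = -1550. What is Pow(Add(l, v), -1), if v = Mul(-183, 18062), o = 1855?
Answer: Rational(-1, 2612412) ≈ -3.8279e-7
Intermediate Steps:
z = 694484 (z = Mul(Rational(-1, 2), -1388968) = 694484)
v = -3305346
l = 692934 (l = Add(694484, -1550) = 692934)
Pow(Add(l, v), -1) = Pow(Add(692934, -3305346), -1) = Pow(-2612412, -1) = Rational(-1, 2612412)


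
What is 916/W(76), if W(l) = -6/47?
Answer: -21526/3 ≈ -7175.3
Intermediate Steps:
W(l) = -6/47 (W(l) = -6*1/47 = -6/47)
916/W(76) = 916/(-6/47) = 916*(-47/6) = -21526/3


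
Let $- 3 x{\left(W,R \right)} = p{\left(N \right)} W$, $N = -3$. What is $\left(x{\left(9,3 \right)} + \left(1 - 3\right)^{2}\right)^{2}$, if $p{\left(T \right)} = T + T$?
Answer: $484$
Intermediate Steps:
$p{\left(T \right)} = 2 T$
$x{\left(W,R \right)} = 2 W$ ($x{\left(W,R \right)} = - \frac{2 \left(-3\right) W}{3} = - \frac{\left(-6\right) W}{3} = 2 W$)
$\left(x{\left(9,3 \right)} + \left(1 - 3\right)^{2}\right)^{2} = \left(2 \cdot 9 + \left(1 - 3\right)^{2}\right)^{2} = \left(18 + \left(-2\right)^{2}\right)^{2} = \left(18 + 4\right)^{2} = 22^{2} = 484$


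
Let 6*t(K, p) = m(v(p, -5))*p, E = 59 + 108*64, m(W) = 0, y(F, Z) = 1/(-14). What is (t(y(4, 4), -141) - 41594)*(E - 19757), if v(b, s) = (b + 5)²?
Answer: 531820884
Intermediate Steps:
v(b, s) = (5 + b)²
y(F, Z) = -1/14
E = 6971 (E = 59 + 6912 = 6971)
t(K, p) = 0 (t(K, p) = (0*p)/6 = (⅙)*0 = 0)
(t(y(4, 4), -141) - 41594)*(E - 19757) = (0 - 41594)*(6971 - 19757) = -41594*(-12786) = 531820884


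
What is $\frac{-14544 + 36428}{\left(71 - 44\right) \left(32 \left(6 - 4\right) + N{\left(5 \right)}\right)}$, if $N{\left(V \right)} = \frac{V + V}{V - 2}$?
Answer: $\frac{10942}{909} \approx 12.037$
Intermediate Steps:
$N{\left(V \right)} = \frac{2 V}{-2 + V}$
$\frac{-14544 + 36428}{\left(71 - 44\right) \left(32 \left(6 - 4\right) + N{\left(5 \right)}\right)} = \frac{-14544 + 36428}{\left(71 - 44\right) \left(32 \left(6 - 4\right) + 2 \cdot 5 \frac{1}{-2 + 5}\right)} = \frac{21884}{27 \left(32 \cdot 2 + 2 \cdot 5 \cdot \frac{1}{3}\right)} = \frac{21884}{27 \left(64 + 2 \cdot 5 \cdot \frac{1}{3}\right)} = \frac{21884}{27 \left(64 + \frac{10}{3}\right)} = \frac{21884}{27 \cdot \frac{202}{3}} = \frac{21884}{1818} = 21884 \cdot \frac{1}{1818} = \frac{10942}{909}$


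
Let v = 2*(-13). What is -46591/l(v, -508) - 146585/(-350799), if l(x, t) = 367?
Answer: -16290279514/128743233 ≈ -126.53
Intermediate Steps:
v = -26
-46591/l(v, -508) - 146585/(-350799) = -46591/367 - 146585/(-350799) = -46591*1/367 - 146585*(-1/350799) = -46591/367 + 146585/350799 = -16290279514/128743233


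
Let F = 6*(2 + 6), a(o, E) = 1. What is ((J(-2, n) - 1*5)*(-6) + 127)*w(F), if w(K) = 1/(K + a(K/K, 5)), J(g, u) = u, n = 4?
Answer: 19/7 ≈ 2.7143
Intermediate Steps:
F = 48 (F = 6*8 = 48)
w(K) = 1/(1 + K) (w(K) = 1/(K + 1) = 1/(1 + K))
((J(-2, n) - 1*5)*(-6) + 127)*w(F) = ((4 - 1*5)*(-6) + 127)/(1 + 48) = ((4 - 5)*(-6) + 127)/49 = (-1*(-6) + 127)*(1/49) = (6 + 127)*(1/49) = 133*(1/49) = 19/7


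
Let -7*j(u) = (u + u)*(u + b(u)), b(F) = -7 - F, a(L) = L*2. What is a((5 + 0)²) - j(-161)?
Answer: 372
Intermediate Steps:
a(L) = 2*L
j(u) = 2*u (j(u) = -(u + u)*(u + (-7 - u))/7 = -2*u*(-7)/7 = -(-2)*u = 2*u)
a((5 + 0)²) - j(-161) = 2*(5 + 0)² - 2*(-161) = 2*5² - 1*(-322) = 2*25 + 322 = 50 + 322 = 372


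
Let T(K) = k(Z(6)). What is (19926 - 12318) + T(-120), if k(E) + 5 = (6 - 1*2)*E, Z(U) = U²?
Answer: 7747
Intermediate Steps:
k(E) = -5 + 4*E (k(E) = -5 + (6 - 1*2)*E = -5 + (6 - 2)*E = -5 + 4*E)
T(K) = 139 (T(K) = -5 + 4*6² = -5 + 4*36 = -5 + 144 = 139)
(19926 - 12318) + T(-120) = (19926 - 12318) + 139 = 7608 + 139 = 7747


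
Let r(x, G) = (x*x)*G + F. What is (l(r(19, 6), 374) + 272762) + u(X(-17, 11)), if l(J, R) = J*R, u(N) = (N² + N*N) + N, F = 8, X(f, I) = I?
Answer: 1086091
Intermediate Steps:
u(N) = N + 2*N² (u(N) = (N² + N²) + N = 2*N² + N = N + 2*N²)
r(x, G) = 8 + G*x² (r(x, G) = (x*x)*G + 8 = x²*G + 8 = G*x² + 8 = 8 + G*x²)
(l(r(19, 6), 374) + 272762) + u(X(-17, 11)) = ((8 + 6*19²)*374 + 272762) + 11*(1 + 2*11) = ((8 + 6*361)*374 + 272762) + 11*(1 + 22) = ((8 + 2166)*374 + 272762) + 11*23 = (2174*374 + 272762) + 253 = (813076 + 272762) + 253 = 1085838 + 253 = 1086091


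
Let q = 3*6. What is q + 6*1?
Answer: 24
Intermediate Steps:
q = 18
q + 6*1 = 18 + 6*1 = 18 + 6 = 24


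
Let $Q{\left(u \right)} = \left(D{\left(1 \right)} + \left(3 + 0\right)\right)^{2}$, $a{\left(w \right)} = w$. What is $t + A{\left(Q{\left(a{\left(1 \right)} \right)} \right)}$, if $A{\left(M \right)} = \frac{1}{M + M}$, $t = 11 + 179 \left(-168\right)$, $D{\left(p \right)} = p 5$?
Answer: $- \frac{3847807}{128} \approx -30061.0$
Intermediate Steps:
$D{\left(p \right)} = 5 p$
$t = -30061$ ($t = 11 - 30072 = -30061$)
$Q{\left(u \right)} = 64$ ($Q{\left(u \right)} = \left(5 \cdot 1 + \left(3 + 0\right)\right)^{2} = \left(5 + 3\right)^{2} = 8^{2} = 64$)
$A{\left(M \right)} = \frac{1}{2 M}$
$t + A{\left(Q{\left(a{\left(1 \right)} \right)} \right)} = -30061 + \frac{1}{2 \cdot 64} = -30061 + \frac{1}{2} \cdot \frac{1}{64} = -30061 + \frac{1}{128} = - \frac{3847807}{128}$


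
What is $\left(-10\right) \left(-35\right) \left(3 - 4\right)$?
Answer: $-350$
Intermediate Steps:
$\left(-10\right) \left(-35\right) \left(3 - 4\right) = 350 \left(3 - 4\right) = 350 \left(-1\right) = -350$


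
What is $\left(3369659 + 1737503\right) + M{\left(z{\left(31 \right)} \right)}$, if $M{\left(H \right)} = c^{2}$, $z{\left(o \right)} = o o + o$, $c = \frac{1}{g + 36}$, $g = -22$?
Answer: $\frac{1001003753}{196} \approx 5.1072 \cdot 10^{6}$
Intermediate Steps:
$c = \frac{1}{14}$ ($c = \frac{1}{-22 + 36} = \frac{1}{14} \approx 0.071429$)
$z{\left(o \right)} = o + o^{2}$ ($z{\left(o \right)} = o^{2} + o = o + o^{2}$)
$M{\left(H \right)} = \frac{1}{196}$ ($M{\left(H \right)} = \left(\frac{1}{14}\right)^{2} = \frac{1}{196}$)
$\left(3369659 + 1737503\right) + M{\left(z{\left(31 \right)} \right)} = \left(3369659 + 1737503\right) + \frac{1}{196} = 5107162 + \frac{1}{196} = \frac{1001003753}{196}$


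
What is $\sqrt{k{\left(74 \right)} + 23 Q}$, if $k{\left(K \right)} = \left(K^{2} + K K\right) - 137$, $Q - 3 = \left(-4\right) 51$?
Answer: $12 \sqrt{43} \approx 78.689$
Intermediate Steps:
$Q = -201$ ($Q = 3 - 204 = -201$)
$k{\left(K \right)} = -137 + 2 K^{2}$ ($k{\left(K \right)} = \left(K^{2} + K^{2}\right) - 137 = 2 K^{2} - 137 = -137 + 2 K^{2}$)
$\sqrt{k{\left(74 \right)} + 23 Q} = \sqrt{\left(-137 + 2 \cdot 74^{2}\right) + 23 \left(-201\right)} = \sqrt{\left(-137 + 2 \cdot 5476\right) - 4623} = \sqrt{\left(-137 + 10952\right) - 4623} = \sqrt{10815 - 4623} = \sqrt{6192} = 12 \sqrt{43}$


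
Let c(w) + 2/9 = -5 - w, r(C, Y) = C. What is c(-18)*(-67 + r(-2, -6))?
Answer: -2645/3 ≈ -881.67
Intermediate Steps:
c(w) = -47/9 - w (c(w) = -2/9 + (-5 - w) = -47/9 - w)
c(-18)*(-67 + r(-2, -6)) = (-47/9 - 1*(-18))*(-67 - 2) = (-47/9 + 18)*(-69) = (115/9)*(-69) = -2645/3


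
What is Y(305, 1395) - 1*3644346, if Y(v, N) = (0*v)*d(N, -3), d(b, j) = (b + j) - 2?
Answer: -3644346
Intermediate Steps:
d(b, j) = -2 + b + j
Y(v, N) = 0 (Y(v, N) = (0*v)*(-2 + N - 3) = 0*(-5 + N) = 0)
Y(305, 1395) - 1*3644346 = 0 - 1*3644346 = 0 - 3644346 = -3644346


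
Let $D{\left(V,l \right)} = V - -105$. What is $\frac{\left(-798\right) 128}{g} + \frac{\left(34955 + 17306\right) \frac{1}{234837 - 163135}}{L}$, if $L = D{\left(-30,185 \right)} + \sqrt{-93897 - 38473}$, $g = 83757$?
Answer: $\frac{- 2441309696 \sqrt{132370} + 181639152341 i}{2001848138 \left(\sqrt{132370} - 75 i\right)} \approx -1.2191 - 0.0019217 i$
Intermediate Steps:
$D{\left(V,l \right)} = 105 + V$ ($D{\left(V,l \right)} = V + 105 = 105 + V$)
$L = 75 + i \sqrt{132370}$ ($L = \left(105 - 30\right) + \sqrt{-93897 - 38473} = 75 + \sqrt{-132370} = 75 + i \sqrt{132370} \approx 75.0 + 363.83 i$)
$\frac{\left(-798\right) 128}{g} + \frac{\left(34955 + 17306\right) \frac{1}{234837 - 163135}}{L} = \frac{\left(-798\right) 128}{83757} + \frac{\left(34955 + 17306\right) \frac{1}{234837 - 163135}}{75 + i \sqrt{132370}} = \left(-102144\right) \frac{1}{83757} + \frac{52261 \cdot \frac{1}{71702}}{75 + i \sqrt{132370}} = - \frac{34048}{27919} + \frac{52261 \cdot \frac{1}{71702}}{75 + i \sqrt{132370}} = - \frac{34048}{27919} + \frac{52261}{71702 \left(75 + i \sqrt{132370}\right)}$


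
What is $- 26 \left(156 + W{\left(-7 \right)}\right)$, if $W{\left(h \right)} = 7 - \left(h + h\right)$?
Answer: $-4602$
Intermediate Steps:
$W{\left(h \right)} = 7 - 2 h$
$- 26 \left(156 + W{\left(-7 \right)}\right) = - 26 \left(156 + \left(7 - -14\right)\right) = - 26 \left(156 + \left(7 + 14\right)\right) = - 26 \left(156 + 21\right) = \left(-26\right) 177 = -4602$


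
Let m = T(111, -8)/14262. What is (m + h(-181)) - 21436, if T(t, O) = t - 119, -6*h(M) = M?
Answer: -305290003/14262 ≈ -21406.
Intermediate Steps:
h(M) = -M/6
T(t, O) = -119 + t
m = -4/7131 (m = (-119 + 111)/14262 = -8*1/14262 = -4/7131 ≈ -0.00056093)
(m + h(-181)) - 21436 = (-4/7131 - ⅙*(-181)) - 21436 = (-4/7131 + 181/6) - 21436 = 430229/14262 - 21436 = -305290003/14262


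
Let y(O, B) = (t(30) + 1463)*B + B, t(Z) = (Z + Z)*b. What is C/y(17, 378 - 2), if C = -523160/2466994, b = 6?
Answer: -65395/211490461632 ≈ -3.0921e-7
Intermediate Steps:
C = -261580/1233497 (C = -523160*1/2466994 = -261580/1233497 ≈ -0.21206)
t(Z) = 12*Z (t(Z) = (Z + Z)*6 = (2*Z)*6 = 12*Z)
y(O, B) = 1824*B (y(O, B) = (12*30 + 1463)*B + B = (360 + 1463)*B + B = 1823*B + B = 1824*B)
C/y(17, 378 - 2) = -261580*1/(1824*(378 - 2))/1233497 = -261580/(1233497*(1824*376)) = -261580/1233497/685824 = -261580/1233497*1/685824 = -65395/211490461632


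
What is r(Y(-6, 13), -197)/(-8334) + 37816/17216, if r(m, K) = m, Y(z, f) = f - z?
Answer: 19676965/8967384 ≈ 2.1943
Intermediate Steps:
r(Y(-6, 13), -197)/(-8334) + 37816/17216 = (13 - 1*(-6))/(-8334) + 37816/17216 = (13 + 6)*(-1/8334) + 37816*(1/17216) = 19*(-1/8334) + 4727/2152 = -19/8334 + 4727/2152 = 19676965/8967384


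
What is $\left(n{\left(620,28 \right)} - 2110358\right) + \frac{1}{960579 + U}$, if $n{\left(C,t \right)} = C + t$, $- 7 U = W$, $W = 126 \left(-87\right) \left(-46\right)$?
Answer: $- \frac{1874568052529}{888543} \approx -2.1097 \cdot 10^{6}$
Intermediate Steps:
$W = 504252$ ($W = \left(-10962\right) \left(-46\right) = 504252$)
$U = -72036$ ($U = \left(- \frac{1}{7}\right) 504252 = -72036$)
$\left(n{\left(620,28 \right)} - 2110358\right) + \frac{1}{960579 + U} = \left(\left(620 + 28\right) - 2110358\right) + \frac{1}{960579 - 72036} = \left(648 - 2110358\right) + \frac{1}{888543} = -2109710 + \frac{1}{888543} = - \frac{1874568052529}{888543}$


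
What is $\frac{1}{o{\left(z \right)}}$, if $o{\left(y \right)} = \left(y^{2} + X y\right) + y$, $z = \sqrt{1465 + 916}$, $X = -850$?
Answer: $- \frac{1}{718420} - \frac{849 \sqrt{2381}}{1710558020} \approx -2.5611 \cdot 10^{-5}$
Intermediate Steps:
$z = \sqrt{2381} \approx 48.795$
$o{\left(y \right)} = y^{2} - 849 y$ ($o{\left(y \right)} = \left(y^{2} - 850 y\right) + y = y^{2} - 849 y$)
$\frac{1}{o{\left(z \right)}} = \frac{1}{\sqrt{2381} \left(-849 + \sqrt{2381}\right)} = \frac{\sqrt{2381}}{2381 \left(-849 + \sqrt{2381}\right)}$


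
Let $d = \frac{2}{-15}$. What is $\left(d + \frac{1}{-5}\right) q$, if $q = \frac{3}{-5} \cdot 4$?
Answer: $\frac{4}{5} \approx 0.8$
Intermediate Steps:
$d = - \frac{2}{15}$ ($d = 2 \left(- \frac{1}{15}\right) = - \frac{2}{15} \approx -0.13333$)
$q = - \frac{12}{5}$ ($q = 3 \left(- \frac{1}{5}\right) 4 = \left(- \frac{3}{5}\right) 4 = - \frac{12}{5} \approx -2.4$)
$\left(d + \frac{1}{-5}\right) q = \left(- \frac{2}{15} + \frac{1}{-5}\right) \left(- \frac{12}{5}\right) = \left(- \frac{2}{15} - \frac{1}{5}\right) \left(- \frac{12}{5}\right) = \left(- \frac{1}{3}\right) \left(- \frac{12}{5}\right) = \frac{4}{5}$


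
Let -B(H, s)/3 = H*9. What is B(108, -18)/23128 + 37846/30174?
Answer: 98414363/87233034 ≈ 1.1282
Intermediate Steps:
B(H, s) = -27*H (B(H, s) = -3*H*9 = -27*H)
B(108, -18)/23128 + 37846/30174 = -27*108/23128 + 37846/30174 = -2916*1/23128 + 37846*(1/30174) = -729/5782 + 18923/15087 = 98414363/87233034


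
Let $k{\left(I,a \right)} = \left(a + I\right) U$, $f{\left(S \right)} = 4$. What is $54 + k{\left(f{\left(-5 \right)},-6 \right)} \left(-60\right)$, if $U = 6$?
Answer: $774$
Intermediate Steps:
$k{\left(I,a \right)} = 6 I + 6 a$ ($k{\left(I,a \right)} = \left(a + I\right) 6 = \left(I + a\right) 6 = 6 I + 6 a$)
$54 + k{\left(f{\left(-5 \right)},-6 \right)} \left(-60\right) = 54 + \left(6 \cdot 4 + 6 \left(-6\right)\right) \left(-60\right) = 54 + \left(24 - 36\right) \left(-60\right) = 54 - -720 = 54 + 720 = 774$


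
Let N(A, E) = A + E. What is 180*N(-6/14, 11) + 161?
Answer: 14447/7 ≈ 2063.9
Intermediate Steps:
180*N(-6/14, 11) + 161 = 180*(-6/14 + 11) + 161 = 180*(-6*1/14 + 11) + 161 = 180*(-3/7 + 11) + 161 = 180*(74/7) + 161 = 13320/7 + 161 = 14447/7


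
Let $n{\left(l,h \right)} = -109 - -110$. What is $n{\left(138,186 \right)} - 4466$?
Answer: $-4465$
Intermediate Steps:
$n{\left(l,h \right)} = 1$ ($n{\left(l,h \right)} = -109 + 110 = 1$)
$n{\left(138,186 \right)} - 4466 = 1 - 4466 = -4465$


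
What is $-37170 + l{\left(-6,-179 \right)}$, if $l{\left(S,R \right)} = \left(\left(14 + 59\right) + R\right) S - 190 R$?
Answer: $-2524$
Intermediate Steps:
$l{\left(S,R \right)} = - 190 R + S \left(73 + R\right)$ ($l{\left(S,R \right)} = \left(73 + R\right) S - 190 R = S \left(73 + R\right) - 190 R = - 190 R + S \left(73 + R\right)$)
$-37170 + l{\left(-6,-179 \right)} = -37170 - -34646 = -37170 + \left(34010 - 438 + 1074\right) = -37170 + 34646 = -2524$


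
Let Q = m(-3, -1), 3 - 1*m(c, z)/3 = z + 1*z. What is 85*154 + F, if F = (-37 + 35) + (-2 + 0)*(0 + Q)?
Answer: 13058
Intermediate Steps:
m(c, z) = 9 - 6*z (m(c, z) = 9 - 3*(z + 1*z) = 9 - 3*(z + z) = 9 - 6*z)
Q = 15 (Q = 9 - 6*(-1) = 9 + 6 = 15)
F = -32 (F = (-37 + 35) + (-2 + 0)*(0 + 15) = -2 - 2*15 = -2 - 30 = -32)
85*154 + F = 85*154 - 32 = 13090 - 32 = 13058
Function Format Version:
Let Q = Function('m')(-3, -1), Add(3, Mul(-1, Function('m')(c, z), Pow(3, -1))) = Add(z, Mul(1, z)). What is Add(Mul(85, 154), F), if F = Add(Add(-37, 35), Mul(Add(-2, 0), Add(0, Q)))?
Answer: 13058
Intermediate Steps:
Function('m')(c, z) = Add(9, Mul(-6, z)) (Function('m')(c, z) = Add(9, Mul(-3, Add(z, Mul(1, z)))) = Add(9, Mul(-3, Add(z, z))) = Add(9, Mul(-3, Mul(2, z))) = Add(9, Mul(-6, z)))
Q = 15 (Q = Add(9, Mul(-6, -1)) = Add(9, 6) = 15)
F = -32 (F = Add(Add(-37, 35), Mul(Add(-2, 0), Add(0, 15))) = Add(-2, Mul(-2, 15)) = Add(-2, -30) = -32)
Add(Mul(85, 154), F) = Add(Mul(85, 154), -32) = Add(13090, -32) = 13058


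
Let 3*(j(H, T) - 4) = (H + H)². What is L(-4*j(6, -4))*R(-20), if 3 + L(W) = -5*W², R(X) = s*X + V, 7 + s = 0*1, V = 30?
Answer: -36774910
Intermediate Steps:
j(H, T) = 4 + 4*H²/3 (j(H, T) = 4 + (H + H)²/3 = 4 + (2*H)²/3 = 4 + (4*H²)/3 = 4 + 4*H²/3)
s = -7 (s = -7 + 0*1 = -7 + 0 = -7)
R(X) = 30 - 7*X (R(X) = -7*X + 30 = 30 - 7*X)
L(W) = -3 - 5*W²
L(-4*j(6, -4))*R(-20) = (-3 - 5*16*(4 + (4/3)*6²)²)*(30 - 7*(-20)) = (-3 - 5*16*(4 + (4/3)*36)²)*(30 + 140) = (-3 - 5*16*(4 + 48)²)*170 = (-3 - 5*(-4*52)²)*170 = (-3 - 5*(-208)²)*170 = (-3 - 5*43264)*170 = (-3 - 216320)*170 = -216323*170 = -36774910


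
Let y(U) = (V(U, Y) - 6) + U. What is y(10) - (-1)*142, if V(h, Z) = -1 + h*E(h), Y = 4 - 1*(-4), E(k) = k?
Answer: 245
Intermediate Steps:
Y = 8 (Y = 4 + 4 = 8)
V(h, Z) = -1 + h**2 (V(h, Z) = -1 + h*h = -1 + h**2)
y(U) = -7 + U + U**2 (y(U) = ((-1 + U**2) - 6) + U = (-7 + U**2) + U = -7 + U + U**2)
y(10) - (-1)*142 = (-7 + 10 + 10**2) - (-1)*142 = (-7 + 10 + 100) - 1*(-142) = 103 + 142 = 245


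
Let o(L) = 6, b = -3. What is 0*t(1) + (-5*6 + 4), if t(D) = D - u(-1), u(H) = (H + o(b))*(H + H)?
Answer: -26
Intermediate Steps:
u(H) = 2*H*(6 + H) (u(H) = (H + 6)*(H + H) = (6 + H)*(2*H) = 2*H*(6 + H))
t(D) = 10 + D (t(D) = D - 2*(-1)*(6 - 1) = D - 2*(-1)*5 = D - 1*(-10) = D + 10 = 10 + D)
0*t(1) + (-5*6 + 4) = 0*(10 + 1) + (-5*6 + 4) = 0*11 + (-30 + 4) = 0 - 26 = -26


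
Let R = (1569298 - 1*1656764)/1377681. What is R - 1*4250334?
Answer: -5855604482920/1377681 ≈ -4.2503e+6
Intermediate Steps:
R = -87466/1377681 (R = (1569298 - 1656764)*(1/1377681) = -87466*1/1377681 = -87466/1377681 ≈ -0.063488)
R - 1*4250334 = -87466/1377681 - 1*4250334 = -87466/1377681 - 4250334 = -5855604482920/1377681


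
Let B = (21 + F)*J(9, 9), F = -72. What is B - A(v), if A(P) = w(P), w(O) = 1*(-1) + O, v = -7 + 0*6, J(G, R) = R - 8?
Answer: -43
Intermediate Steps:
J(G, R) = -8 + R
B = -51 (B = (21 - 72)*(-8 + 9) = -51*1 = -51)
v = -7 (v = -7 + 0 = -7)
w(O) = -1 + O
A(P) = -1 + P
B - A(v) = -51 - (-1 - 7) = -51 - 1*(-8) = -51 + 8 = -43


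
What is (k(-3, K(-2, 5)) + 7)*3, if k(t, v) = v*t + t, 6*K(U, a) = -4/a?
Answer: 66/5 ≈ 13.200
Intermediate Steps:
K(U, a) = -2/(3*a) (K(U, a) = (-4/a)/6 = -2/(3*a))
k(t, v) = t + t*v (k(t, v) = t*v + t = t + t*v)
(k(-3, K(-2, 5)) + 7)*3 = (-3*(1 - 2/3/5) + 7)*3 = (-3*(1 - 2/3*1/5) + 7)*3 = (-3*(1 - 2/15) + 7)*3 = (-3*13/15 + 7)*3 = (-13/5 + 7)*3 = (22/5)*3 = 66/5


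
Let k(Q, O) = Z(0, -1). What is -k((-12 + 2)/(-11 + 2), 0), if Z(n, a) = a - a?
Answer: 0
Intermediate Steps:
Z(n, a) = 0
k(Q, O) = 0
-k((-12 + 2)/(-11 + 2), 0) = -1*0 = 0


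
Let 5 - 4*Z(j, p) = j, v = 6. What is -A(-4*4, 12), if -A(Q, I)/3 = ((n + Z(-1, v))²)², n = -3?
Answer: 243/16 ≈ 15.188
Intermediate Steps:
Z(j, p) = 5/4 - j/4
A(Q, I) = -243/16 (A(Q, I) = -3*(-3 + (5/4 - ¼*(-1)))⁴ = -3*(-3 + (5/4 + ¼))⁴ = -3*(-3 + 3/2)⁴ = -3*((-3/2)²)² = -3*(9/4)² = -3*81/16 = -243/16)
-A(-4*4, 12) = -1*(-243/16) = 243/16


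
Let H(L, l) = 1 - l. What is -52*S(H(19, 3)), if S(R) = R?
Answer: 104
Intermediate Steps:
-52*S(H(19, 3)) = -52*(1 - 1*3) = -52*(1 - 3) = -52*(-2) = 104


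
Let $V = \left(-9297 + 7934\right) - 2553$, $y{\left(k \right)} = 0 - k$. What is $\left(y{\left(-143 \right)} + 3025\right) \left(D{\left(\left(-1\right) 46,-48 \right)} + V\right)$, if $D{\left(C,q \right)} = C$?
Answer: $-12551616$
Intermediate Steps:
$y{\left(k \right)} = - k$
$V = -3916$ ($V = -1363 - 2553 = -3916$)
$\left(y{\left(-143 \right)} + 3025\right) \left(D{\left(\left(-1\right) 46,-48 \right)} + V\right) = \left(\left(-1\right) \left(-143\right) + 3025\right) \left(\left(-1\right) 46 - 3916\right) = \left(143 + 3025\right) \left(-46 - 3916\right) = 3168 \left(-3962\right) = -12551616$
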